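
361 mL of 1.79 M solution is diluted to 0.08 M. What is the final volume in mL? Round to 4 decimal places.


Dilution: M1*V1 = M2*V2, solve for V2.
V2 = M1*V1 / M2
V2 = 1.79 * 361 / 0.08
V2 = 646.19 / 0.08
V2 = 8077.375 mL, rounded to 4 dp:

8077.3750 mL


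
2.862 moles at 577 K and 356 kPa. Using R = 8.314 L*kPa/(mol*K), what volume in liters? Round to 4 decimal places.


PV = nRT, solve for V = nRT / P.
nRT = 2.862 * 8.314 * 577 = 13729.5234
V = 13729.5234 / 356
V = 38.56607697 L, rounded to 4 dp:

38.5661 L


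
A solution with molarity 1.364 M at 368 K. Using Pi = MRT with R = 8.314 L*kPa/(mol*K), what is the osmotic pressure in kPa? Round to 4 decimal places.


Osmotic pressure (van't Hoff): Pi = M*R*T.
RT = 8.314 * 368 = 3059.552
Pi = 1.364 * 3059.552
Pi = 4173.228928 kPa, rounded to 4 dp:

4173.2289 kPa


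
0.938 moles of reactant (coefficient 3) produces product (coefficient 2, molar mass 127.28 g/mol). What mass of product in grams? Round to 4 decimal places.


Use the coefficient ratio to convert reactant moles to product moles, then multiply by the product's molar mass.
moles_P = moles_R * (coeff_P / coeff_R) = 0.938 * (2/3) = 0.625333
mass_P = moles_P * M_P = 0.625333 * 127.28
mass_P = 79.59238424 g, rounded to 4 dp:

79.5924 g


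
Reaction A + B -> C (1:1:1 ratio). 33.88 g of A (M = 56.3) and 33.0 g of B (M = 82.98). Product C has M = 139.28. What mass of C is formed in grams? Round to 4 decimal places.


Find moles of each reactant; the smaller value is the limiting reagent in a 1:1:1 reaction, so moles_C equals moles of the limiter.
n_A = mass_A / M_A = 33.88 / 56.3 = 0.601776 mol
n_B = mass_B / M_B = 33.0 / 82.98 = 0.397686 mol
Limiting reagent: B (smaller), n_limiting = 0.397686 mol
mass_C = n_limiting * M_C = 0.397686 * 139.28
mass_C = 55.38970608 g, rounded to 4 dp:

55.3897 g


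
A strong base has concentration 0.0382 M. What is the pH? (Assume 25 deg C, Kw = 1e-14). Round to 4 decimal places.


A strong base dissociates completely, so [OH-] equals the given concentration.
pOH = -log10([OH-]) = -log10(0.0382) = 1.417937
pH = 14 - pOH = 14 - 1.417937
pH = 12.582063, rounded to 4 dp:

12.5821


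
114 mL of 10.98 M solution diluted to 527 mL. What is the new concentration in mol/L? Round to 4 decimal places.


Dilution: M1*V1 = M2*V2, solve for M2.
M2 = M1*V1 / V2
M2 = 10.98 * 114 / 527
M2 = 1251.72 / 527
M2 = 2.37518027 mol/L, rounded to 4 dp:

2.3752 mol/L


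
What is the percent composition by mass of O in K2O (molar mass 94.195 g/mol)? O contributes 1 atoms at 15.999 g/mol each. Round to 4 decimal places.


pct = 100 * (n_elem * M_elem) / M_total
mass_contribution = 1 * 15.999 = 15.999 g/mol
pct = 100 * 15.999 / 94.195
pct = 16.98497797 %, rounded to 4 dp:

16.9850 %


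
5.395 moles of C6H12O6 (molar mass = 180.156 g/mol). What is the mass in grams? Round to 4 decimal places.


mass = n * M
mass = 5.395 * 180.156
mass = 971.94162 g, rounded to 4 dp:

971.9416 g


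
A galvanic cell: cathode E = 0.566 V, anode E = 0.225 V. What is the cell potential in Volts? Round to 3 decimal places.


Standard cell potential: E_cell = E_cathode - E_anode.
E_cell = 0.566 - (0.225)
E_cell = 0.341 V, rounded to 3 dp:

0.341 V


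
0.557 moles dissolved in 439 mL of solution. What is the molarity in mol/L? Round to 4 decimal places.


Convert volume to liters: V_L = V_mL / 1000.
V_L = 439 / 1000 = 0.439 L
M = n / V_L = 0.557 / 0.439
M = 1.26879271 mol/L, rounded to 4 dp:

1.2688 mol/L


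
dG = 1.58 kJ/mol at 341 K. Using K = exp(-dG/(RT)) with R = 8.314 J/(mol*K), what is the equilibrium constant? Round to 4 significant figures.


dG is in kJ/mol; multiply by 1000 to match R in J/(mol*K).
RT = 8.314 * 341 = 2835.074 J/mol
exponent = -dG*1000 / (RT) = -(1.58*1000) / 2835.074 = -0.55730468
K = exp(-0.55730468)
K = 0.57275073, rounded to 4 significant figures:

0.5728


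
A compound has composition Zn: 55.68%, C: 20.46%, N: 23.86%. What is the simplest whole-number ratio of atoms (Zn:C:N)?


Assume 100 g of compound, divide each mass% by atomic mass to get moles, then normalize by the smallest to get a raw atom ratio.
Moles per 100 g: Zn: 55.68/65.38 = 0.8516, C: 20.46/12.011 = 1.7034, N: 23.86/14.007 = 1.7034
Raw ratio (divide by min = 0.8516): Zn: 1.0, C: 2.0, N: 2.0
Multiply by 1 to clear fractions: Zn: 1.0 ~= 1, C: 2.0 ~= 2, N: 2.0 ~= 2
Reduce by GCD to get the simplest whole-number ratio:

1:2:2


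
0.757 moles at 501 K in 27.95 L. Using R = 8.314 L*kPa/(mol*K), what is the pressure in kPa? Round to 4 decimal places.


PV = nRT, solve for P = nRT / V.
nRT = 0.757 * 8.314 * 501 = 3153.1427
P = 3153.1427 / 27.95
P = 112.81369231 kPa, rounded to 4 dp:

112.8137 kPa


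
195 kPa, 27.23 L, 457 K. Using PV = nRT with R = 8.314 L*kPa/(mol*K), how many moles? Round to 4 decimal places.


PV = nRT, solve for n = PV / (RT).
PV = 195 * 27.23 = 5309.85
RT = 8.314 * 457 = 3799.498
n = 5309.85 / 3799.498
n = 1.39751357 mol, rounded to 4 dp:

1.3975 mol


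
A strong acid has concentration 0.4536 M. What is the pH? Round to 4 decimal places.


A strong acid dissociates completely, so [H+] equals the given concentration.
pH = -log10([H+]) = -log10(0.4536)
pH = 0.34332695, rounded to 4 dp:

0.3433


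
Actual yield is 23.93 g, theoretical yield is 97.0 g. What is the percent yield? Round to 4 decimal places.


% yield = 100 * actual / theoretical
% yield = 100 * 23.93 / 97.0
% yield = 24.67010309 %, rounded to 4 dp:

24.6701 %


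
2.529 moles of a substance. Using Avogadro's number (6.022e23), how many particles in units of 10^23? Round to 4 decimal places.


N = n * NA, then divide by 1e23 for the requested units.
N / 1e23 = n * 6.022
N / 1e23 = 2.529 * 6.022
N / 1e23 = 15.229638, rounded to 4 dp:

15.2296


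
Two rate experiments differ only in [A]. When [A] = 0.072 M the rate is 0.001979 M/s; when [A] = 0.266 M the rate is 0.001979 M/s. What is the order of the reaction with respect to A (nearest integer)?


Rate is proportional to [A]^n, so rate2/rate1 = ([A]2/[A]1)^n. Take logs to solve for n.
rate2/rate1 = 0.001979 / 0.001979 = 1.0
[A]2/[A]1 = 0.266 / 0.072 = 3.6944
n = ln(1.0) / ln(3.6944) = 0.0
Nearest integer order:

0


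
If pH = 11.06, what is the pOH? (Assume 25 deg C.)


At 25 deg C, pH + pOH = 14.
pOH = 14 - pH = 14 - 11.06
pOH = 2.94:

2.94


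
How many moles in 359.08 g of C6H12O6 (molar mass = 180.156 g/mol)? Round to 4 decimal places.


n = mass / M
n = 359.08 / 180.156
n = 1.99316148 mol, rounded to 4 dp:

1.9932 mol


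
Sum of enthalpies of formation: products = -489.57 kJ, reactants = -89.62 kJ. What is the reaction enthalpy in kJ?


dH_rxn = sum(dH_f products) - sum(dH_f reactants)
dH_rxn = -489.57 - (-89.62)
dH_rxn = -399.95 kJ:

-399.95 kJ


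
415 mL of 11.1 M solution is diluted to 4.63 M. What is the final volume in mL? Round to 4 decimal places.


Dilution: M1*V1 = M2*V2, solve for V2.
V2 = M1*V1 / M2
V2 = 11.1 * 415 / 4.63
V2 = 4606.5 / 4.63
V2 = 994.92440605 mL, rounded to 4 dp:

994.9244 mL


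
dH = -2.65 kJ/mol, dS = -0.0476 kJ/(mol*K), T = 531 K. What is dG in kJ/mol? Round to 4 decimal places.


Gibbs: dG = dH - T*dS (consistent units, dS already in kJ/(mol*K)).
T*dS = 531 * -0.0476 = -25.2756
dG = -2.65 - (-25.2756)
dG = 22.6256 kJ/mol, rounded to 4 dp:

22.6256 kJ/mol


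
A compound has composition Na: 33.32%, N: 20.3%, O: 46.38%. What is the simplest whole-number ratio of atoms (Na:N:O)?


Assume 100 g of compound, divide each mass% by atomic mass to get moles, then normalize by the smallest to get a raw atom ratio.
Moles per 100 g: Na: 33.32/22.99 = 1.4493, N: 20.3/14.007 = 1.4493, O: 46.38/15.999 = 2.8989
Raw ratio (divide by min = 1.4493): Na: 1.0, N: 1.0, O: 2.0
Multiply by 1 to clear fractions: Na: 1.0 ~= 1, N: 1.0 ~= 1, O: 2.0 ~= 2
Reduce by GCD to get the simplest whole-number ratio:

1:1:2


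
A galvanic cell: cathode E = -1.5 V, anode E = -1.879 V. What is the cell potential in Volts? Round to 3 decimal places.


Standard cell potential: E_cell = E_cathode - E_anode.
E_cell = -1.5 - (-1.879)
E_cell = 0.379 V, rounded to 3 dp:

0.379 V


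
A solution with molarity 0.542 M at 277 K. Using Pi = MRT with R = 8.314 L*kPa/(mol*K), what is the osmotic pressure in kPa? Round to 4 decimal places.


Osmotic pressure (van't Hoff): Pi = M*R*T.
RT = 8.314 * 277 = 2302.978
Pi = 0.542 * 2302.978
Pi = 1248.214076 kPa, rounded to 4 dp:

1248.2141 kPa


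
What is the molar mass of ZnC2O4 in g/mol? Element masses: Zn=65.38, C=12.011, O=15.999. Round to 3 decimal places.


M = sum(count * atomic_mass) over atoms.
M = 1*65.38 + 2*12.011 + 4*15.999
M = 65.38 + 24.022 + 63.996
M = 153.398 g/mol, rounded to 3 dp:

153.398 g/mol


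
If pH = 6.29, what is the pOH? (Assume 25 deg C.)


At 25 deg C, pH + pOH = 14.
pOH = 14 - pH = 14 - 6.29
pOH = 7.71:

7.71


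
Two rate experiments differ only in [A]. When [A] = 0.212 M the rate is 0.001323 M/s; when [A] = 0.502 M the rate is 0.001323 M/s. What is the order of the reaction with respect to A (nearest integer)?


Rate is proportional to [A]^n, so rate2/rate1 = ([A]2/[A]1)^n. Take logs to solve for n.
rate2/rate1 = 0.001323 / 0.001323 = 1.0
[A]2/[A]1 = 0.502 / 0.212 = 2.3679
n = ln(1.0) / ln(2.3679) = 0.0
Nearest integer order:

0


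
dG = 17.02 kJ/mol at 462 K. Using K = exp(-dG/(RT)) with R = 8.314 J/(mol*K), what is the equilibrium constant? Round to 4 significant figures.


dG is in kJ/mol; multiply by 1000 to match R in J/(mol*K).
RT = 8.314 * 462 = 3841.068 J/mol
exponent = -dG*1000 / (RT) = -(17.02*1000) / 3841.068 = -4.43105928
K = exp(-4.43105928)
K = 0.011901876, rounded to 4 significant figures:

0.01190


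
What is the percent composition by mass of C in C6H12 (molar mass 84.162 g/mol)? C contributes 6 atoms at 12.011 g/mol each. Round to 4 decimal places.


pct = 100 * (n_elem * M_elem) / M_total
mass_contribution = 6 * 12.011 = 72.066 g/mol
pct = 100 * 72.066 / 84.162
pct = 85.62771797 %, rounded to 4 dp:

85.6277 %


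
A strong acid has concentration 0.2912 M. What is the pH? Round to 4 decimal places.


A strong acid dissociates completely, so [H+] equals the given concentration.
pH = -log10([H+]) = -log10(0.2912)
pH = 0.53580863, rounded to 4 dp:

0.5358


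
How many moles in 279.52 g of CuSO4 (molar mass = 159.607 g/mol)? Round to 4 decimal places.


n = mass / M
n = 279.52 / 159.607
n = 1.75130163 mol, rounded to 4 dp:

1.7513 mol


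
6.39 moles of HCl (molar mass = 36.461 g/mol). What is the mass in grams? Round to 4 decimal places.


mass = n * M
mass = 6.39 * 36.461
mass = 232.98579 g, rounded to 4 dp:

232.9858 g


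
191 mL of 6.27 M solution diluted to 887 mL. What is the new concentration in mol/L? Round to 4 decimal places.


Dilution: M1*V1 = M2*V2, solve for M2.
M2 = M1*V1 / V2
M2 = 6.27 * 191 / 887
M2 = 1197.57 / 887
M2 = 1.35013529 mol/L, rounded to 4 dp:

1.3501 mol/L


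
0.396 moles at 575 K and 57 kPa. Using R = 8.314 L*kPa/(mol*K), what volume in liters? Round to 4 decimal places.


PV = nRT, solve for V = nRT / P.
nRT = 0.396 * 8.314 * 575 = 1893.0978
V = 1893.0978 / 57
V = 33.21224211 L, rounded to 4 dp:

33.2122 L


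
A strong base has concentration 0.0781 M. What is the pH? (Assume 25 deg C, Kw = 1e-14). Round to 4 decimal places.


A strong base dissociates completely, so [OH-] equals the given concentration.
pOH = -log10([OH-]) = -log10(0.0781) = 1.107349
pH = 14 - pOH = 14 - 1.107349
pH = 12.892651, rounded to 4 dp:

12.8927


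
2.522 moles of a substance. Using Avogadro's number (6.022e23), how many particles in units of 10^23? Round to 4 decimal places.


N = n * NA, then divide by 1e23 for the requested units.
N / 1e23 = n * 6.022
N / 1e23 = 2.522 * 6.022
N / 1e23 = 15.187484, rounded to 4 dp:

15.1875


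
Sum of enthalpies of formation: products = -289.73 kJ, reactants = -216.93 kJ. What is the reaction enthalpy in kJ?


dH_rxn = sum(dH_f products) - sum(dH_f reactants)
dH_rxn = -289.73 - (-216.93)
dH_rxn = -72.8 kJ:

-72.80 kJ


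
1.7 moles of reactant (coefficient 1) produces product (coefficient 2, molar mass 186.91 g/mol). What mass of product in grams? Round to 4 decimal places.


Use the coefficient ratio to convert reactant moles to product moles, then multiply by the product's molar mass.
moles_P = moles_R * (coeff_P / coeff_R) = 1.7 * (2/1) = 3.4
mass_P = moles_P * M_P = 3.4 * 186.91
mass_P = 635.494 g, rounded to 4 dp:

635.4940 g


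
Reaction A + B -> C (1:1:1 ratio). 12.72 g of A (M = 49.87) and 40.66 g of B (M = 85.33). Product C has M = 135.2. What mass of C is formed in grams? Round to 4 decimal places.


Find moles of each reactant; the smaller value is the limiting reagent in a 1:1:1 reaction, so moles_C equals moles of the limiter.
n_A = mass_A / M_A = 12.72 / 49.87 = 0.255063 mol
n_B = mass_B / M_B = 40.66 / 85.33 = 0.476503 mol
Limiting reagent: A (smaller), n_limiting = 0.255063 mol
mass_C = n_limiting * M_C = 0.255063 * 135.2
mass_C = 34.4845176 g, rounded to 4 dp:

34.4845 g


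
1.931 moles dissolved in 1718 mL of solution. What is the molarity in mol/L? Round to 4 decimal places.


Convert volume to liters: V_L = V_mL / 1000.
V_L = 1718 / 1000 = 1.718 L
M = n / V_L = 1.931 / 1.718
M = 1.12398137 mol/L, rounded to 4 dp:

1.1240 mol/L


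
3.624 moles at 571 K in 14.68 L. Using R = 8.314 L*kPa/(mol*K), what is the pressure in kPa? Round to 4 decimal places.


PV = nRT, solve for P = nRT / V.
nRT = 3.624 * 8.314 * 571 = 17204.1935
P = 17204.1935 / 14.68
P = 1171.9477861 kPa, rounded to 4 dp:

1171.9478 kPa


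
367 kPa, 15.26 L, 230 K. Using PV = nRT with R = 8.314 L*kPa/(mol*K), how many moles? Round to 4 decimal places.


PV = nRT, solve for n = PV / (RT).
PV = 367 * 15.26 = 5600.42
RT = 8.314 * 230 = 1912.22
n = 5600.42 / 1912.22
n = 2.92875297 mol, rounded to 4 dp:

2.9288 mol


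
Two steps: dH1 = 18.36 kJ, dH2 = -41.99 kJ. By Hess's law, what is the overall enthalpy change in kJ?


Hess's law: enthalpy is a state function, so add the step enthalpies.
dH_total = dH1 + dH2 = 18.36 + (-41.99)
dH_total = -23.63 kJ:

-23.63 kJ


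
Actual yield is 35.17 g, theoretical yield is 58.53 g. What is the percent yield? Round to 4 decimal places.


% yield = 100 * actual / theoretical
% yield = 100 * 35.17 / 58.53
% yield = 60.08884333 %, rounded to 4 dp:

60.0888 %


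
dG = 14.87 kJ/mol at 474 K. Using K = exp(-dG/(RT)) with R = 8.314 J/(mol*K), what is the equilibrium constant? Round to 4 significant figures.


dG is in kJ/mol; multiply by 1000 to match R in J/(mol*K).
RT = 8.314 * 474 = 3940.836 J/mol
exponent = -dG*1000 / (RT) = -(14.87*1000) / 3940.836 = -3.77331104
K = exp(-3.77331104)
K = 0.022975863, rounded to 4 significant figures:

0.02298


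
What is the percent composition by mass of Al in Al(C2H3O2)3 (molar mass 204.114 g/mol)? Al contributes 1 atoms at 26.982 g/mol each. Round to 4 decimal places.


pct = 100 * (n_elem * M_elem) / M_total
mass_contribution = 1 * 26.982 = 26.982 g/mol
pct = 100 * 26.982 / 204.114
pct = 13.21908345 %, rounded to 4 dp:

13.2191 %


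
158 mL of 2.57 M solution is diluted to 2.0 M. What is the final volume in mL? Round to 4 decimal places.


Dilution: M1*V1 = M2*V2, solve for V2.
V2 = M1*V1 / M2
V2 = 2.57 * 158 / 2.0
V2 = 406.06 / 2.0
V2 = 203.03 mL, rounded to 4 dp:

203.0300 mL


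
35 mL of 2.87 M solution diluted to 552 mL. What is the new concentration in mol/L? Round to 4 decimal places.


Dilution: M1*V1 = M2*V2, solve for M2.
M2 = M1*V1 / V2
M2 = 2.87 * 35 / 552
M2 = 100.45 / 552
M2 = 0.18197464 mol/L, rounded to 4 dp:

0.1820 mol/L


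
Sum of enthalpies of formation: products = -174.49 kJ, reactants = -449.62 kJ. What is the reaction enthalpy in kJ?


dH_rxn = sum(dH_f products) - sum(dH_f reactants)
dH_rxn = -174.49 - (-449.62)
dH_rxn = 275.13 kJ:

275.13 kJ


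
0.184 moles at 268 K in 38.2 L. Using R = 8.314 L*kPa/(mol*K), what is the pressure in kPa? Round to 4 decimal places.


PV = nRT, solve for P = nRT / V.
nRT = 0.184 * 8.314 * 268 = 409.98
P = 409.98 / 38.2
P = 10.73246073 kPa, rounded to 4 dp:

10.7325 kPa


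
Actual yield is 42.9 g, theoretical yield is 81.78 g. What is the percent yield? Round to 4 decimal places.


% yield = 100 * actual / theoretical
% yield = 100 * 42.9 / 81.78
% yield = 52.45781365 %, rounded to 4 dp:

52.4578 %


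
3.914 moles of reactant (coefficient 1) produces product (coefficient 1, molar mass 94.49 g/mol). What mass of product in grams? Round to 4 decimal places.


Use the coefficient ratio to convert reactant moles to product moles, then multiply by the product's molar mass.
moles_P = moles_R * (coeff_P / coeff_R) = 3.914 * (1/1) = 3.914
mass_P = moles_P * M_P = 3.914 * 94.49
mass_P = 369.83386 g, rounded to 4 dp:

369.8339 g


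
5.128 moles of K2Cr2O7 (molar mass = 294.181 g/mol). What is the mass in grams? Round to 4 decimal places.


mass = n * M
mass = 5.128 * 294.181
mass = 1508.560168 g, rounded to 4 dp:

1508.5602 g


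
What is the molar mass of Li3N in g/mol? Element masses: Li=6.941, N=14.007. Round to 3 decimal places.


M = sum(count * atomic_mass) over atoms.
M = 3*6.941 + 1*14.007
M = 20.823 + 14.007
M = 34.83 g/mol, rounded to 3 dp:

34.830 g/mol


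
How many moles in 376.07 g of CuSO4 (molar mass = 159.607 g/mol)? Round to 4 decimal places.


n = mass / M
n = 376.07 / 159.607
n = 2.35622498 mol, rounded to 4 dp:

2.3562 mol


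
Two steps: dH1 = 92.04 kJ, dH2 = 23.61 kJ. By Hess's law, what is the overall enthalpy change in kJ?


Hess's law: enthalpy is a state function, so add the step enthalpies.
dH_total = dH1 + dH2 = 92.04 + (23.61)
dH_total = 115.65 kJ:

115.65 kJ


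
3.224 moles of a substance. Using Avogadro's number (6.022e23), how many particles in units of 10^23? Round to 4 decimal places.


N = n * NA, then divide by 1e23 for the requested units.
N / 1e23 = n * 6.022
N / 1e23 = 3.224 * 6.022
N / 1e23 = 19.414928, rounded to 4 dp:

19.4149


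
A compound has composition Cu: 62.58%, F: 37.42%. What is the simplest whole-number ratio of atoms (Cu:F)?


Assume 100 g of compound, divide each mass% by atomic mass to get moles, then normalize by the smallest to get a raw atom ratio.
Moles per 100 g: Cu: 62.58/63.546 = 0.9848, F: 37.42/18.998 = 1.9697
Raw ratio (divide by min = 0.9848): Cu: 1.0, F: 2.0
Multiply by 1 to clear fractions: Cu: 1.0 ~= 1, F: 2.0 ~= 2
Reduce by GCD to get the simplest whole-number ratio:

1:2


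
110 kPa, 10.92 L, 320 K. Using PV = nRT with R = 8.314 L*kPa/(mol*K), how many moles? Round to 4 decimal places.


PV = nRT, solve for n = PV / (RT).
PV = 110 * 10.92 = 1201.2
RT = 8.314 * 320 = 2660.48
n = 1201.2 / 2660.48
n = 0.45149747 mol, rounded to 4 dp:

0.4515 mol


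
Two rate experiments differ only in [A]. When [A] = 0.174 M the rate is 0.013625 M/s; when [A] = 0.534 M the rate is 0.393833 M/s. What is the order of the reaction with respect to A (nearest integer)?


Rate is proportional to [A]^n, so rate2/rate1 = ([A]2/[A]1)^n. Take logs to solve for n.
rate2/rate1 = 0.393833 / 0.013625 = 28.9052
[A]2/[A]1 = 0.534 / 0.174 = 3.069
n = ln(28.9052) / ln(3.069) = 3.0
Nearest integer order:

3


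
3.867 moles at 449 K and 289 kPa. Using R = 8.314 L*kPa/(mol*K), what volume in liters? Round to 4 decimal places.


PV = nRT, solve for V = nRT / P.
nRT = 3.867 * 8.314 * 449 = 14435.4569
V = 14435.4569 / 289
V = 49.94967785 L, rounded to 4 dp:

49.9497 L


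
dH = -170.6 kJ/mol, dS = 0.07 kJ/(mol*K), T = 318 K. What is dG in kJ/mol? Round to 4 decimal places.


Gibbs: dG = dH - T*dS (consistent units, dS already in kJ/(mol*K)).
T*dS = 318 * 0.07 = 22.26
dG = -170.6 - (22.26)
dG = -192.86 kJ/mol, rounded to 4 dp:

-192.8600 kJ/mol


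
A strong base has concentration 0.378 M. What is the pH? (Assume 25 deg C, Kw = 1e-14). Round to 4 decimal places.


A strong base dissociates completely, so [OH-] equals the given concentration.
pOH = -log10([OH-]) = -log10(0.378) = 0.422508
pH = 14 - pOH = 14 - 0.422508
pH = 13.577492, rounded to 4 dp:

13.5775


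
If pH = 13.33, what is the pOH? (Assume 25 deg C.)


At 25 deg C, pH + pOH = 14.
pOH = 14 - pH = 14 - 13.33
pOH = 0.67:

0.67


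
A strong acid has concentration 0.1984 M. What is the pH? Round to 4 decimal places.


A strong acid dissociates completely, so [H+] equals the given concentration.
pH = -log10([H+]) = -log10(0.1984)
pH = 0.70245833, rounded to 4 dp:

0.7025


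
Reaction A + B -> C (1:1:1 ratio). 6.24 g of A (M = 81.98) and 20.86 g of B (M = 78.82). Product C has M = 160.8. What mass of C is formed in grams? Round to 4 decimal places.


Find moles of each reactant; the smaller value is the limiting reagent in a 1:1:1 reaction, so moles_C equals moles of the limiter.
n_A = mass_A / M_A = 6.24 / 81.98 = 0.076116 mol
n_B = mass_B / M_B = 20.86 / 78.82 = 0.264654 mol
Limiting reagent: A (smaller), n_limiting = 0.076116 mol
mass_C = n_limiting * M_C = 0.076116 * 160.8
mass_C = 12.2394528 g, rounded to 4 dp:

12.2395 g


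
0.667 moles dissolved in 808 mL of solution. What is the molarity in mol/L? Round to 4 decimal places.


Convert volume to liters: V_L = V_mL / 1000.
V_L = 808 / 1000 = 0.808 L
M = n / V_L = 0.667 / 0.808
M = 0.82549505 mol/L, rounded to 4 dp:

0.8255 mol/L


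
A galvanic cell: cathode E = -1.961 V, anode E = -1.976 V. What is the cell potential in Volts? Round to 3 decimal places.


Standard cell potential: E_cell = E_cathode - E_anode.
E_cell = -1.961 - (-1.976)
E_cell = 0.015 V, rounded to 3 dp:

0.015 V


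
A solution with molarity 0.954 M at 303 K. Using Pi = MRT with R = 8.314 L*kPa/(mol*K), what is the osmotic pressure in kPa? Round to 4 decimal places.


Osmotic pressure (van't Hoff): Pi = M*R*T.
RT = 8.314 * 303 = 2519.142
Pi = 0.954 * 2519.142
Pi = 2403.261468 kPa, rounded to 4 dp:

2403.2615 kPa


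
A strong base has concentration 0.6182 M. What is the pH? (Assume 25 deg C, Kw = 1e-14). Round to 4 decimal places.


A strong base dissociates completely, so [OH-] equals the given concentration.
pOH = -log10([OH-]) = -log10(0.6182) = 0.208871
pH = 14 - pOH = 14 - 0.208871
pH = 13.791129, rounded to 4 dp:

13.7911


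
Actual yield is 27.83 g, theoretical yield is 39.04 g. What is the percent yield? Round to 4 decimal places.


% yield = 100 * actual / theoretical
% yield = 100 * 27.83 / 39.04
% yield = 71.28586066 %, rounded to 4 dp:

71.2859 %


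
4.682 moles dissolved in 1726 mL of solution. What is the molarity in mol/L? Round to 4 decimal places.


Convert volume to liters: V_L = V_mL / 1000.
V_L = 1726 / 1000 = 1.726 L
M = n / V_L = 4.682 / 1.726
M = 2.71263036 mol/L, rounded to 4 dp:

2.7126 mol/L


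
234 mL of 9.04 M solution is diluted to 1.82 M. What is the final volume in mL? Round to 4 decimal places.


Dilution: M1*V1 = M2*V2, solve for V2.
V2 = M1*V1 / M2
V2 = 9.04 * 234 / 1.82
V2 = 2115.36 / 1.82
V2 = 1162.28571429 mL, rounded to 4 dp:

1162.2857 mL


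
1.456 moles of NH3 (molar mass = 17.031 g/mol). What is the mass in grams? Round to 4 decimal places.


mass = n * M
mass = 1.456 * 17.031
mass = 24.797136 g, rounded to 4 dp:

24.7971 g


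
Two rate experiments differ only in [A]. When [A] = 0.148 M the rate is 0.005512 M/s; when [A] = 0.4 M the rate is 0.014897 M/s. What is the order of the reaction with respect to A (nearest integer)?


Rate is proportional to [A]^n, so rate2/rate1 = ([A]2/[A]1)^n. Take logs to solve for n.
rate2/rate1 = 0.014897 / 0.005512 = 2.7026
[A]2/[A]1 = 0.4 / 0.148 = 2.7027
n = ln(2.7026) / ln(2.7027) = 1.0
Nearest integer order:

1


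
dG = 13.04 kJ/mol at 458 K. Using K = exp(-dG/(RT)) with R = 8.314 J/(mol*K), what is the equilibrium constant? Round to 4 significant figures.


dG is in kJ/mol; multiply by 1000 to match R in J/(mol*K).
RT = 8.314 * 458 = 3807.812 J/mol
exponent = -dG*1000 / (RT) = -(13.04*1000) / 3807.812 = -3.42453882
K = exp(-3.42453882)
K = 0.032564296, rounded to 4 significant figures:

0.03256


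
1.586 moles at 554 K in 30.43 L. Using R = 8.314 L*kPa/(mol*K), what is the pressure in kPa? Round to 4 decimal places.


PV = nRT, solve for P = nRT / V.
nRT = 1.586 * 8.314 * 554 = 7305.0462
P = 7305.0462 / 30.43
P = 240.06067039 kPa, rounded to 4 dp:

240.0607 kPa


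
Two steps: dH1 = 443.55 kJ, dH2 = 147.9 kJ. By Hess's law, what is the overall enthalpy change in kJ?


Hess's law: enthalpy is a state function, so add the step enthalpies.
dH_total = dH1 + dH2 = 443.55 + (147.9)
dH_total = 591.45 kJ:

591.45 kJ


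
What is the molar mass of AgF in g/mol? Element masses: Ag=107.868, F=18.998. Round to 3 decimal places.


M = sum(count * atomic_mass) over atoms.
M = 1*107.868 + 1*18.998
M = 107.868 + 18.998
M = 126.866 g/mol, rounded to 3 dp:

126.866 g/mol


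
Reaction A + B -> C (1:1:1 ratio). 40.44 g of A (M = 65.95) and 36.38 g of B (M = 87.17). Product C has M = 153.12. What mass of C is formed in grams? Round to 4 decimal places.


Find moles of each reactant; the smaller value is the limiting reagent in a 1:1:1 reaction, so moles_C equals moles of the limiter.
n_A = mass_A / M_A = 40.44 / 65.95 = 0.613192 mol
n_B = mass_B / M_B = 36.38 / 87.17 = 0.417345 mol
Limiting reagent: B (smaller), n_limiting = 0.417345 mol
mass_C = n_limiting * M_C = 0.417345 * 153.12
mass_C = 63.9038664 g, rounded to 4 dp:

63.9039 g


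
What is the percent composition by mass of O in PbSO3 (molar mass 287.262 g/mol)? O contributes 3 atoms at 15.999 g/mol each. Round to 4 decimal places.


pct = 100 * (n_elem * M_elem) / M_total
mass_contribution = 3 * 15.999 = 47.997 g/mol
pct = 100 * 47.997 / 287.262
pct = 16.70844038 %, rounded to 4 dp:

16.7084 %


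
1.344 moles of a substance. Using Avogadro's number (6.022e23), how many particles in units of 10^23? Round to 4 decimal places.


N = n * NA, then divide by 1e23 for the requested units.
N / 1e23 = n * 6.022
N / 1e23 = 1.344 * 6.022
N / 1e23 = 8.093568, rounded to 4 dp:

8.0936


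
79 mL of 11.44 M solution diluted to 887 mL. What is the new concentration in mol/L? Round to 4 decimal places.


Dilution: M1*V1 = M2*V2, solve for M2.
M2 = M1*V1 / V2
M2 = 11.44 * 79 / 887
M2 = 903.76 / 887
M2 = 1.01889515 mol/L, rounded to 4 dp:

1.0189 mol/L


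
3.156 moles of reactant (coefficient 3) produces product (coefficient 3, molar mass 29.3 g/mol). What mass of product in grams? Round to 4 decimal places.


Use the coefficient ratio to convert reactant moles to product moles, then multiply by the product's molar mass.
moles_P = moles_R * (coeff_P / coeff_R) = 3.156 * (3/3) = 3.156
mass_P = moles_P * M_P = 3.156 * 29.3
mass_P = 92.4708 g, rounded to 4 dp:

92.4708 g


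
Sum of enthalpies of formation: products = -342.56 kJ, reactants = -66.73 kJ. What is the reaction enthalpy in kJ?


dH_rxn = sum(dH_f products) - sum(dH_f reactants)
dH_rxn = -342.56 - (-66.73)
dH_rxn = -275.83 kJ:

-275.83 kJ


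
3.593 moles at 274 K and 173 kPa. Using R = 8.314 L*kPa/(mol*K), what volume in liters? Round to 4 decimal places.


PV = nRT, solve for V = nRT / P.
nRT = 3.593 * 8.314 * 274 = 8184.9833
V = 8184.9833 / 173
V = 47.3120422 L, rounded to 4 dp:

47.3120 L


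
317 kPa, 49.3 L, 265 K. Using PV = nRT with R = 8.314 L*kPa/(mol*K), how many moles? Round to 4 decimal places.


PV = nRT, solve for n = PV / (RT).
PV = 317 * 49.3 = 15628.1
RT = 8.314 * 265 = 2203.21
n = 15628.1 / 2203.21
n = 7.093332 mol, rounded to 4 dp:

7.0933 mol


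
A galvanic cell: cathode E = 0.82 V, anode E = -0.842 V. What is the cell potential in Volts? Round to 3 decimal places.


Standard cell potential: E_cell = E_cathode - E_anode.
E_cell = 0.82 - (-0.842)
E_cell = 1.662 V, rounded to 3 dp:

1.662 V


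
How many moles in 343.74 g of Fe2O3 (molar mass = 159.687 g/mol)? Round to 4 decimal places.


n = mass / M
n = 343.74 / 159.687
n = 2.152586 mol, rounded to 4 dp:

2.1526 mol


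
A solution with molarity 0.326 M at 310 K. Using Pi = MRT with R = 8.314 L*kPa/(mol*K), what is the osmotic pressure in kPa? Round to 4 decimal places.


Osmotic pressure (van't Hoff): Pi = M*R*T.
RT = 8.314 * 310 = 2577.34
Pi = 0.326 * 2577.34
Pi = 840.21284 kPa, rounded to 4 dp:

840.2128 kPa


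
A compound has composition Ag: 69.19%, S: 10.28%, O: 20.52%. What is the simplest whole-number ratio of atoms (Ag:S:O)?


Assume 100 g of compound, divide each mass% by atomic mass to get moles, then normalize by the smallest to get a raw atom ratio.
Moles per 100 g: Ag: 69.19/107.868 = 0.6414, S: 10.28/32.065 = 0.3206, O: 20.52/15.999 = 1.2826
Raw ratio (divide by min = 0.3206): Ag: 2.001, S: 1.0, O: 4.001
Multiply by 1 to clear fractions: Ag: 2.001 ~= 2, S: 1.0 ~= 1, O: 4.001 ~= 4
Reduce by GCD to get the simplest whole-number ratio:

2:1:4


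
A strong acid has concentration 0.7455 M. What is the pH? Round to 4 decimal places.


A strong acid dissociates completely, so [H+] equals the given concentration.
pH = -log10([H+]) = -log10(0.7455)
pH = 0.12755235, rounded to 4 dp:

0.1276


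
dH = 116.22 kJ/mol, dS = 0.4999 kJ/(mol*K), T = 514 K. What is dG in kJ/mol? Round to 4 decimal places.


Gibbs: dG = dH - T*dS (consistent units, dS already in kJ/(mol*K)).
T*dS = 514 * 0.4999 = 256.9486
dG = 116.22 - (256.9486)
dG = -140.7286 kJ/mol, rounded to 4 dp:

-140.7286 kJ/mol


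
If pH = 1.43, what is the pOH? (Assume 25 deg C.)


At 25 deg C, pH + pOH = 14.
pOH = 14 - pH = 14 - 1.43
pOH = 12.57:

12.57


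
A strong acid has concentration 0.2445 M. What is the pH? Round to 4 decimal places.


A strong acid dissociates completely, so [H+] equals the given concentration.
pH = -log10([H+]) = -log10(0.2445)
pH = 0.61172114, rounded to 4 dp:

0.6117


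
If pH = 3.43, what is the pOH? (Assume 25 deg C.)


At 25 deg C, pH + pOH = 14.
pOH = 14 - pH = 14 - 3.43
pOH = 10.57:

10.57


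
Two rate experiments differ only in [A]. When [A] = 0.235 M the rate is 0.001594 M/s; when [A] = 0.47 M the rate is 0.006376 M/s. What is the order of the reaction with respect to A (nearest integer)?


Rate is proportional to [A]^n, so rate2/rate1 = ([A]2/[A]1)^n. Take logs to solve for n.
rate2/rate1 = 0.006376 / 0.001594 = 4.0
[A]2/[A]1 = 0.47 / 0.235 = 2.0
n = ln(4.0) / ln(2.0) = 2.0
Nearest integer order:

2


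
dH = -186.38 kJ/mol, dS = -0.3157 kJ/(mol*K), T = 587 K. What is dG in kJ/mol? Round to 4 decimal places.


Gibbs: dG = dH - T*dS (consistent units, dS already in kJ/(mol*K)).
T*dS = 587 * -0.3157 = -185.3159
dG = -186.38 - (-185.3159)
dG = -1.0641 kJ/mol, rounded to 4 dp:

-1.0641 kJ/mol


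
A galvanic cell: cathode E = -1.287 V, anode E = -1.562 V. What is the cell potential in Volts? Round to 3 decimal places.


Standard cell potential: E_cell = E_cathode - E_anode.
E_cell = -1.287 - (-1.562)
E_cell = 0.275 V, rounded to 3 dp:

0.275 V


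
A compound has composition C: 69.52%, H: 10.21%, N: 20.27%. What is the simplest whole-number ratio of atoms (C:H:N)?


Assume 100 g of compound, divide each mass% by atomic mass to get moles, then normalize by the smallest to get a raw atom ratio.
Moles per 100 g: C: 69.52/12.011 = 5.788, H: 10.21/1.008 = 10.129, N: 20.27/14.007 = 1.4471
Raw ratio (divide by min = 1.4471): C: 4.0, H: 6.999, N: 1.0
Multiply by 1 to clear fractions: C: 4.0 ~= 4, H: 6.999 ~= 7, N: 1.0 ~= 1
Reduce by GCD to get the simplest whole-number ratio:

4:7:1


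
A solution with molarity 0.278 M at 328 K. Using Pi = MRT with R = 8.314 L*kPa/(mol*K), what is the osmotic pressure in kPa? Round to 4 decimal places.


Osmotic pressure (van't Hoff): Pi = M*R*T.
RT = 8.314 * 328 = 2726.992
Pi = 0.278 * 2726.992
Pi = 758.103776 kPa, rounded to 4 dp:

758.1038 kPa


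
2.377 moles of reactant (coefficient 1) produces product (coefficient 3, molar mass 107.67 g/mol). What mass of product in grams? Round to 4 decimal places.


Use the coefficient ratio to convert reactant moles to product moles, then multiply by the product's molar mass.
moles_P = moles_R * (coeff_P / coeff_R) = 2.377 * (3/1) = 7.131
mass_P = moles_P * M_P = 7.131 * 107.67
mass_P = 767.79477 g, rounded to 4 dp:

767.7948 g


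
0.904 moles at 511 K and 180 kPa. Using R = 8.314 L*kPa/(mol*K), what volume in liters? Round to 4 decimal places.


PV = nRT, solve for V = nRT / P.
nRT = 0.904 * 8.314 * 511 = 3840.6024
V = 3840.6024 / 180
V = 21.33668 L, rounded to 4 dp:

21.3367 L


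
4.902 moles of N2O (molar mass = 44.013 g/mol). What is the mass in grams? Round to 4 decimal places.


mass = n * M
mass = 4.902 * 44.013
mass = 215.751726 g, rounded to 4 dp:

215.7517 g


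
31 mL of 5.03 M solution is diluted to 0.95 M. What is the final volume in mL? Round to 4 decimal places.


Dilution: M1*V1 = M2*V2, solve for V2.
V2 = M1*V1 / M2
V2 = 5.03 * 31 / 0.95
V2 = 155.93 / 0.95
V2 = 164.13684211 mL, rounded to 4 dp:

164.1368 mL


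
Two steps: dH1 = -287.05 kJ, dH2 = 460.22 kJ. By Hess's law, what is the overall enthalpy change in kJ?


Hess's law: enthalpy is a state function, so add the step enthalpies.
dH_total = dH1 + dH2 = -287.05 + (460.22)
dH_total = 173.17 kJ:

173.17 kJ


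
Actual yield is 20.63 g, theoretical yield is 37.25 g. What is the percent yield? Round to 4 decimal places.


% yield = 100 * actual / theoretical
% yield = 100 * 20.63 / 37.25
% yield = 55.38255034 %, rounded to 4 dp:

55.3826 %


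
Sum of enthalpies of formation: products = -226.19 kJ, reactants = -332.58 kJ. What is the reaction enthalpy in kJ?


dH_rxn = sum(dH_f products) - sum(dH_f reactants)
dH_rxn = -226.19 - (-332.58)
dH_rxn = 106.39 kJ:

106.39 kJ


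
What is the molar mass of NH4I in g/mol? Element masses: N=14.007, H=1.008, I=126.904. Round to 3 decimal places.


M = sum(count * atomic_mass) over atoms.
M = 1*14.007 + 4*1.008 + 1*126.904
M = 14.007 + 4.032 + 126.904
M = 144.943 g/mol, rounded to 3 dp:

144.943 g/mol


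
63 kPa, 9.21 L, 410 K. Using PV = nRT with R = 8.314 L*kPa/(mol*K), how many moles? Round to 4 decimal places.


PV = nRT, solve for n = PV / (RT).
PV = 63 * 9.21 = 580.23
RT = 8.314 * 410 = 3408.74
n = 580.23 / 3408.74
n = 0.17021832 mol, rounded to 4 dp:

0.1702 mol


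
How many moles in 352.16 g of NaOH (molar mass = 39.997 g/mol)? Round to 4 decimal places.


n = mass / M
n = 352.16 / 39.997
n = 8.80466035 mol, rounded to 4 dp:

8.8047 mol


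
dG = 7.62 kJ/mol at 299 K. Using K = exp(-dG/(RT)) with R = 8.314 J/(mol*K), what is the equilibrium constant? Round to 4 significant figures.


dG is in kJ/mol; multiply by 1000 to match R in J/(mol*K).
RT = 8.314 * 299 = 2485.886 J/mol
exponent = -dG*1000 / (RT) = -(7.62*1000) / 2485.886 = -3.06530549
K = exp(-3.06530549)
K = 0.046639592, rounded to 4 significant figures:

0.04664


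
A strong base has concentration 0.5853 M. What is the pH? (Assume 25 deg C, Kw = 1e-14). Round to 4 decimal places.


A strong base dissociates completely, so [OH-] equals the given concentration.
pOH = -log10([OH-]) = -log10(0.5853) = 0.232621
pH = 14 - pOH = 14 - 0.232621
pH = 13.767379, rounded to 4 dp:

13.7674


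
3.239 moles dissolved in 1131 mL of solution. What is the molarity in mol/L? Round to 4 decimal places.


Convert volume to liters: V_L = V_mL / 1000.
V_L = 1131 / 1000 = 1.131 L
M = n / V_L = 3.239 / 1.131
M = 2.86383731 mol/L, rounded to 4 dp:

2.8638 mol/L


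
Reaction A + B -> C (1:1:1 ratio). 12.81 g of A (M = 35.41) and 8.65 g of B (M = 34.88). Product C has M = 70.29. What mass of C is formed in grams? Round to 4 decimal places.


Find moles of each reactant; the smaller value is the limiting reagent in a 1:1:1 reaction, so moles_C equals moles of the limiter.
n_A = mass_A / M_A = 12.81 / 35.41 = 0.361762 mol
n_B = mass_B / M_B = 8.65 / 34.88 = 0.247993 mol
Limiting reagent: B (smaller), n_limiting = 0.247993 mol
mass_C = n_limiting * M_C = 0.247993 * 70.29
mass_C = 17.43142797 g, rounded to 4 dp:

17.4314 g


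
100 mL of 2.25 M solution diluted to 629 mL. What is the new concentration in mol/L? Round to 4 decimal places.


Dilution: M1*V1 = M2*V2, solve for M2.
M2 = M1*V1 / V2
M2 = 2.25 * 100 / 629
M2 = 225.0 / 629
M2 = 0.35771065 mol/L, rounded to 4 dp:

0.3577 mol/L


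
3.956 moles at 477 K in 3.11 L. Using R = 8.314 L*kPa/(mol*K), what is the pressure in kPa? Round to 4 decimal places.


PV = nRT, solve for P = nRT / V.
nRT = 3.956 * 8.314 * 477 = 15688.6178
P = 15688.6178 / 3.11
P = 5044.57163987 kPa, rounded to 4 dp:

5044.5716 kPa


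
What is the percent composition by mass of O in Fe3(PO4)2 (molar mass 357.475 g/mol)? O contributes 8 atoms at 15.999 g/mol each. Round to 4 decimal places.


pct = 100 * (n_elem * M_elem) / M_total
mass_contribution = 8 * 15.999 = 127.992 g/mol
pct = 100 * 127.992 / 357.475
pct = 35.80446185 %, rounded to 4 dp:

35.8045 %


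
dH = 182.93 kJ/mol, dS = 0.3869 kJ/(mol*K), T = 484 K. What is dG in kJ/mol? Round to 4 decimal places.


Gibbs: dG = dH - T*dS (consistent units, dS already in kJ/(mol*K)).
T*dS = 484 * 0.3869 = 187.2596
dG = 182.93 - (187.2596)
dG = -4.3296 kJ/mol, rounded to 4 dp:

-4.3296 kJ/mol


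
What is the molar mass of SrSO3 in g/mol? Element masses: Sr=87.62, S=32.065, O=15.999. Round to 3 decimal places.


M = sum(count * atomic_mass) over atoms.
M = 1*87.62 + 1*32.065 + 3*15.999
M = 87.62 + 32.065 + 47.997
M = 167.682 g/mol, rounded to 3 dp:

167.682 g/mol


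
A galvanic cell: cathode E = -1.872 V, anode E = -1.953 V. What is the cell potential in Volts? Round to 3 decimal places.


Standard cell potential: E_cell = E_cathode - E_anode.
E_cell = -1.872 - (-1.953)
E_cell = 0.081 V, rounded to 3 dp:

0.081 V


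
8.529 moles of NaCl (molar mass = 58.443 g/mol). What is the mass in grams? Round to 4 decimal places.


mass = n * M
mass = 8.529 * 58.443
mass = 498.460347 g, rounded to 4 dp:

498.4603 g


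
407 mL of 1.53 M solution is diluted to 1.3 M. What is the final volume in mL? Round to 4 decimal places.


Dilution: M1*V1 = M2*V2, solve for V2.
V2 = M1*V1 / M2
V2 = 1.53 * 407 / 1.3
V2 = 622.71 / 1.3
V2 = 479.00769231 mL, rounded to 4 dp:

479.0077 mL


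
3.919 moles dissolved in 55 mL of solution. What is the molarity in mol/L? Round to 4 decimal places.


Convert volume to liters: V_L = V_mL / 1000.
V_L = 55 / 1000 = 0.055 L
M = n / V_L = 3.919 / 0.055
M = 71.25454545 mol/L, rounded to 4 dp:

71.2545 mol/L


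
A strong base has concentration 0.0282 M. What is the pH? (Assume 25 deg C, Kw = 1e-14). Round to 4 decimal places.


A strong base dissociates completely, so [OH-] equals the given concentration.
pOH = -log10([OH-]) = -log10(0.0282) = 1.549751
pH = 14 - pOH = 14 - 1.549751
pH = 12.450249, rounded to 4 dp:

12.4502


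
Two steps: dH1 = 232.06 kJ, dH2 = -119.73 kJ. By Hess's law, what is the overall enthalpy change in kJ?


Hess's law: enthalpy is a state function, so add the step enthalpies.
dH_total = dH1 + dH2 = 232.06 + (-119.73)
dH_total = 112.33 kJ:

112.33 kJ


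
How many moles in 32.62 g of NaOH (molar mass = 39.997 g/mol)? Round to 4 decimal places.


n = mass / M
n = 32.62 / 39.997
n = 0.81556117 mol, rounded to 4 dp:

0.8156 mol


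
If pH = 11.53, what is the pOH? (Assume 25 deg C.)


At 25 deg C, pH + pOH = 14.
pOH = 14 - pH = 14 - 11.53
pOH = 2.47:

2.47


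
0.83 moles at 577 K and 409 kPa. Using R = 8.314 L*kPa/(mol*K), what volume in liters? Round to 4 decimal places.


PV = nRT, solve for V = nRT / P.
nRT = 0.83 * 8.314 * 577 = 3981.6577
V = 3981.6577 / 409
V = 9.7351044 L, rounded to 4 dp:

9.7351 L


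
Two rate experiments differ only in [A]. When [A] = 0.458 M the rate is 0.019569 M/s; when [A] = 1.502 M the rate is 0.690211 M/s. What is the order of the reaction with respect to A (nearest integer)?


Rate is proportional to [A]^n, so rate2/rate1 = ([A]2/[A]1)^n. Take logs to solve for n.
rate2/rate1 = 0.690211 / 0.019569 = 35.2706
[A]2/[A]1 = 1.502 / 0.458 = 3.2795
n = ln(35.2706) / ln(3.2795) = 3.0
Nearest integer order:

3
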